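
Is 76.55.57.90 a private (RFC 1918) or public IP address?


RFC 1918 private ranges:
  10.0.0.0/8 (10.0.0.0 - 10.255.255.255)
  172.16.0.0/12 (172.16.0.0 - 172.31.255.255)
  192.168.0.0/16 (192.168.0.0 - 192.168.255.255)
Public (not in any RFC 1918 range)


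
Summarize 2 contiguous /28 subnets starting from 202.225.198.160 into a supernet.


Original prefix: /28
Number of subnets: 2 = 2^1
New prefix = 28 - 1 = 27
Supernet: 202.225.198.160/27


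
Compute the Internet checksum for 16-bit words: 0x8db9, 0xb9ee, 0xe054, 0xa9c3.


Sum all words (with carry folding):
+ 0x8db9 = 0x8db9
+ 0xb9ee = 0x47a8
+ 0xe054 = 0x27fd
+ 0xa9c3 = 0xd1c0
One's complement: ~0xd1c0
Checksum = 0x2e3f


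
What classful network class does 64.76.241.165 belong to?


First octet: 64
Binary: 01000000
0xxxxxxx -> Class A (1-126)
Class A, default mask 255.0.0.0 (/8)


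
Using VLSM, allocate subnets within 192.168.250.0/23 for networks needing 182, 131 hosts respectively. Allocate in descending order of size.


182 hosts -> /24 (254 usable): 192.168.250.0/24
131 hosts -> /24 (254 usable): 192.168.251.0/24
Allocation: 192.168.250.0/24 (182 hosts, 254 usable); 192.168.251.0/24 (131 hosts, 254 usable)


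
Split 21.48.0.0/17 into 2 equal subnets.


New prefix = 17 + 1 = 18
Each subnet has 16384 addresses
  21.48.0.0/18
  21.48.64.0/18
Subnets: 21.48.0.0/18, 21.48.64.0/18


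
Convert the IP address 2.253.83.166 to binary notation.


2 = 00000010
253 = 11111101
83 = 01010011
166 = 10100110
Binary: 00000010.11111101.01010011.10100110


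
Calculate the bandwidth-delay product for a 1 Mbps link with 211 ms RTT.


BDP = bandwidth * RTT
= 1 Mbps * 211 ms
= 1 * 1e6 * 211 / 1000 bits
= 211000 bits
= 26375 bytes
= 25.7568 KB
BDP = 211000 bits (26375 bytes)


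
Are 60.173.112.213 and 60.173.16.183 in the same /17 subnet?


Mask: 255.255.128.0
60.173.112.213 AND mask = 60.173.0.0
60.173.16.183 AND mask = 60.173.0.0
Yes, same subnet (60.173.0.0)


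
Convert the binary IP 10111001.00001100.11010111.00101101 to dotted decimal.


10111001 = 185
00001100 = 12
11010111 = 215
00101101 = 45
IP: 185.12.215.45


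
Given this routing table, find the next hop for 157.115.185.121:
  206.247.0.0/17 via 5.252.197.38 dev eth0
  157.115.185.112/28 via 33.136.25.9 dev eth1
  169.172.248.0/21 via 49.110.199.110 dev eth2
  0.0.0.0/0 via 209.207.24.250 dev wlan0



Longest prefix match for 157.115.185.121:
  /17 206.247.0.0: no
  /28 157.115.185.112: MATCH
  /21 169.172.248.0: no
  /0 0.0.0.0: MATCH
Selected: next-hop 33.136.25.9 via eth1 (matched /28)


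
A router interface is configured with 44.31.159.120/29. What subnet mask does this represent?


/29 means 29 network bits, 3 host bits
Binary: 11111111111111111111111111111000
Mask: 255.255.255.248


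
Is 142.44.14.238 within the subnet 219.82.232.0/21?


Subnet network: 219.82.232.0
Test IP AND mask: 142.44.8.0
No, 142.44.14.238 is not in 219.82.232.0/21


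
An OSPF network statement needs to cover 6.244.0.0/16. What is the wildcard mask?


Subnet mask: 255.255.0.0
Wildcard = 255.255.255.255 - subnet mask
255 - 255 = 0
255 - 255 = 0
255 - 0 = 255
255 - 0 = 255
Wildcard: 0.0.255.255


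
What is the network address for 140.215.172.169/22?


IP:   10001100.11010111.10101100.10101001
Mask: 11111111.11111111.11111100.00000000
AND operation:
Net:  10001100.11010111.10101100.00000000
Network: 140.215.172.0/22


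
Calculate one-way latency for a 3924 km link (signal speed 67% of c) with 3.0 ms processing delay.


Speed = 0.67 * 3e5 km/s = 201000 km/s
Propagation delay = 3924 / 201000 = 0.0195 s = 19.5224 ms
Processing delay = 3.0 ms
Total one-way latency = 22.5224 ms


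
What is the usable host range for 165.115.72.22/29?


Network: 165.115.72.16
Broadcast: 165.115.72.23
First usable = network + 1
Last usable = broadcast - 1
Range: 165.115.72.17 to 165.115.72.22


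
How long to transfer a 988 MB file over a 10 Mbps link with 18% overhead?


Effective throughput = 10 * (1 - 18/100) = 8.2 Mbps
File size in Mb = 988 * 8 = 7904 Mb
Time = 7904 / 8.2
Time = 963.9024 seconds


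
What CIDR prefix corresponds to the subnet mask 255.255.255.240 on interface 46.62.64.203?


Binary: 11111111.11111111.11111111.11110000
Count leading 1s
Prefix: /28


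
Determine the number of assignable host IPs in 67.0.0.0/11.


Host bits = 32 - 11 = 21
Total addresses = 2^21 = 2097152
Usable = total - 2 (network and broadcast)
Usable hosts: 2097150


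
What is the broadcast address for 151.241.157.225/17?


Network: 151.241.128.0/17
Host bits = 15
Set all host bits to 1:
Broadcast: 151.241.255.255


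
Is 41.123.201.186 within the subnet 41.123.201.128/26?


Subnet network: 41.123.201.128
Test IP AND mask: 41.123.201.128
Yes, 41.123.201.186 is in 41.123.201.128/26


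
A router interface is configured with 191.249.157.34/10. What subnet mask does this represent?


/10 means 10 network bits, 22 host bits
Binary: 11111111110000000000000000000000
Mask: 255.192.0.0


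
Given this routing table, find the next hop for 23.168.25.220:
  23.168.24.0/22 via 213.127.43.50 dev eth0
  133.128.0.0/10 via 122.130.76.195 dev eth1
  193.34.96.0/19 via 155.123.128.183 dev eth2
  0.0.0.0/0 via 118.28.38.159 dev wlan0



Longest prefix match for 23.168.25.220:
  /22 23.168.24.0: MATCH
  /10 133.128.0.0: no
  /19 193.34.96.0: no
  /0 0.0.0.0: MATCH
Selected: next-hop 213.127.43.50 via eth0 (matched /22)


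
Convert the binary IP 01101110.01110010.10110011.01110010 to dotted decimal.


01101110 = 110
01110010 = 114
10110011 = 179
01110010 = 114
IP: 110.114.179.114


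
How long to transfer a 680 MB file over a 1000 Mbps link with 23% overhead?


Effective throughput = 1000 * (1 - 23/100) = 770 Mbps
File size in Mb = 680 * 8 = 5440 Mb
Time = 5440 / 770
Time = 7.0649 seconds


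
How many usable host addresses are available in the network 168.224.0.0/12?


Host bits = 32 - 12 = 20
Total addresses = 2^20 = 1048576
Usable = total - 2 (network and broadcast)
Usable hosts: 1048574


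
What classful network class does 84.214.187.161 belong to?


First octet: 84
Binary: 01010100
0xxxxxxx -> Class A (1-126)
Class A, default mask 255.0.0.0 (/8)


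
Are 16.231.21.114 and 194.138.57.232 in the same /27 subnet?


Mask: 255.255.255.224
16.231.21.114 AND mask = 16.231.21.96
194.138.57.232 AND mask = 194.138.57.224
No, different subnets (16.231.21.96 vs 194.138.57.224)


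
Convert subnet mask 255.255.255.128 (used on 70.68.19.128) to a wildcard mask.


Subnet mask: 255.255.255.128
Wildcard = 255.255.255.255 - subnet mask
255 - 255 = 0
255 - 255 = 0
255 - 255 = 0
255 - 128 = 127
Wildcard: 0.0.0.127


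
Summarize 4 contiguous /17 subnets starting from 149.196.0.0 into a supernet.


Original prefix: /17
Number of subnets: 4 = 2^2
New prefix = 17 - 2 = 15
Supernet: 149.196.0.0/15


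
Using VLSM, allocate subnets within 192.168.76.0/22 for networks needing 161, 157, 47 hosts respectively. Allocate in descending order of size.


161 hosts -> /24 (254 usable): 192.168.76.0/24
157 hosts -> /24 (254 usable): 192.168.77.0/24
47 hosts -> /26 (62 usable): 192.168.78.0/26
Allocation: 192.168.76.0/24 (161 hosts, 254 usable); 192.168.77.0/24 (157 hosts, 254 usable); 192.168.78.0/26 (47 hosts, 62 usable)


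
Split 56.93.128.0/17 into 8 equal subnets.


New prefix = 17 + 3 = 20
Each subnet has 4096 addresses
  56.93.128.0/20
  56.93.144.0/20
  56.93.160.0/20
  56.93.176.0/20
  56.93.192.0/20
  56.93.208.0/20
  56.93.224.0/20
  56.93.240.0/20
Subnets: 56.93.128.0/20, 56.93.144.0/20, 56.93.160.0/20, 56.93.176.0/20, 56.93.192.0/20, 56.93.208.0/20, 56.93.224.0/20, 56.93.240.0/20


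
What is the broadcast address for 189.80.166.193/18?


Network: 189.80.128.0/18
Host bits = 14
Set all host bits to 1:
Broadcast: 189.80.191.255


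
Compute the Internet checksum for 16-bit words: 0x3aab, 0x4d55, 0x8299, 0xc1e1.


Sum all words (with carry folding):
+ 0x3aab = 0x3aab
+ 0x4d55 = 0x8800
+ 0x8299 = 0x0a9a
+ 0xc1e1 = 0xcc7b
One's complement: ~0xcc7b
Checksum = 0x3384


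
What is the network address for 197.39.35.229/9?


IP:   11000101.00100111.00100011.11100101
Mask: 11111111.10000000.00000000.00000000
AND operation:
Net:  11000101.00000000.00000000.00000000
Network: 197.0.0.0/9


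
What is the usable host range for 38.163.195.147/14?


Network: 38.160.0.0
Broadcast: 38.163.255.255
First usable = network + 1
Last usable = broadcast - 1
Range: 38.160.0.1 to 38.163.255.254


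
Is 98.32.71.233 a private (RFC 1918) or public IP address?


RFC 1918 private ranges:
  10.0.0.0/8 (10.0.0.0 - 10.255.255.255)
  172.16.0.0/12 (172.16.0.0 - 172.31.255.255)
  192.168.0.0/16 (192.168.0.0 - 192.168.255.255)
Public (not in any RFC 1918 range)


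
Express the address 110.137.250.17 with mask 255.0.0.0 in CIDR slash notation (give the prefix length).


Binary: 11111111.00000000.00000000.00000000
Count leading 1s
Prefix: /8


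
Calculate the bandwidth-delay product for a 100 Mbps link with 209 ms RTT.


BDP = bandwidth * RTT
= 100 Mbps * 209 ms
= 100 * 1e6 * 209 / 1000 bits
= 20900000 bits
= 2612500 bytes
= 2551.2695 KB
BDP = 20900000 bits (2612500 bytes)


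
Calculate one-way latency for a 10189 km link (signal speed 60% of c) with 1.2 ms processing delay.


Speed = 0.6 * 3e5 km/s = 180000 km/s
Propagation delay = 10189 / 180000 = 0.0566 s = 56.6056 ms
Processing delay = 1.2 ms
Total one-way latency = 57.8056 ms


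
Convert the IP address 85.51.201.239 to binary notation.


85 = 01010101
51 = 00110011
201 = 11001001
239 = 11101111
Binary: 01010101.00110011.11001001.11101111


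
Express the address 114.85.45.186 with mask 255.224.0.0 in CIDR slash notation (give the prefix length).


Binary: 11111111.11100000.00000000.00000000
Count leading 1s
Prefix: /11


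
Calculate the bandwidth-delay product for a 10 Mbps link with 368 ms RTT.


BDP = bandwidth * RTT
= 10 Mbps * 368 ms
= 10 * 1e6 * 368 / 1000 bits
= 3680000 bits
= 460000 bytes
= 449.2188 KB
BDP = 3680000 bits (460000 bytes)


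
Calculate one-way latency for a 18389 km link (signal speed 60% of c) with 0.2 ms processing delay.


Speed = 0.6 * 3e5 km/s = 180000 km/s
Propagation delay = 18389 / 180000 = 0.1022 s = 102.1611 ms
Processing delay = 0.2 ms
Total one-way latency = 102.3611 ms


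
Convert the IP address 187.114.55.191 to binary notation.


187 = 10111011
114 = 01110010
55 = 00110111
191 = 10111111
Binary: 10111011.01110010.00110111.10111111


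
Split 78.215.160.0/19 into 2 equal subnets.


New prefix = 19 + 1 = 20
Each subnet has 4096 addresses
  78.215.160.0/20
  78.215.176.0/20
Subnets: 78.215.160.0/20, 78.215.176.0/20


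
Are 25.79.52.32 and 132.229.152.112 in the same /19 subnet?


Mask: 255.255.224.0
25.79.52.32 AND mask = 25.79.32.0
132.229.152.112 AND mask = 132.229.128.0
No, different subnets (25.79.32.0 vs 132.229.128.0)


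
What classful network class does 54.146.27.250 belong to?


First octet: 54
Binary: 00110110
0xxxxxxx -> Class A (1-126)
Class A, default mask 255.0.0.0 (/8)


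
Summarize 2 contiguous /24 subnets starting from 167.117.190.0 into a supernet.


Original prefix: /24
Number of subnets: 2 = 2^1
New prefix = 24 - 1 = 23
Supernet: 167.117.190.0/23


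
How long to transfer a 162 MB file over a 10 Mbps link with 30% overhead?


Effective throughput = 10 * (1 - 30/100) = 7 Mbps
File size in Mb = 162 * 8 = 1296 Mb
Time = 1296 / 7
Time = 185.1429 seconds


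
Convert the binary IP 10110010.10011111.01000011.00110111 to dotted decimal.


10110010 = 178
10011111 = 159
01000011 = 67
00110111 = 55
IP: 178.159.67.55


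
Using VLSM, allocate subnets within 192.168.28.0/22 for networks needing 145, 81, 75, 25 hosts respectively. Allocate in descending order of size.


145 hosts -> /24 (254 usable): 192.168.28.0/24
81 hosts -> /25 (126 usable): 192.168.29.0/25
75 hosts -> /25 (126 usable): 192.168.29.128/25
25 hosts -> /27 (30 usable): 192.168.30.0/27
Allocation: 192.168.28.0/24 (145 hosts, 254 usable); 192.168.29.0/25 (81 hosts, 126 usable); 192.168.29.128/25 (75 hosts, 126 usable); 192.168.30.0/27 (25 hosts, 30 usable)


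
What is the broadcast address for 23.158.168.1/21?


Network: 23.158.168.0/21
Host bits = 11
Set all host bits to 1:
Broadcast: 23.158.175.255


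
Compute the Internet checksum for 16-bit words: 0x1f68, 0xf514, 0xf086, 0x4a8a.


Sum all words (with carry folding):
+ 0x1f68 = 0x1f68
+ 0xf514 = 0x147d
+ 0xf086 = 0x0504
+ 0x4a8a = 0x4f8e
One's complement: ~0x4f8e
Checksum = 0xb071


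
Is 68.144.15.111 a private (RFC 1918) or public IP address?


RFC 1918 private ranges:
  10.0.0.0/8 (10.0.0.0 - 10.255.255.255)
  172.16.0.0/12 (172.16.0.0 - 172.31.255.255)
  192.168.0.0/16 (192.168.0.0 - 192.168.255.255)
Public (not in any RFC 1918 range)


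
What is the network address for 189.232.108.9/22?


IP:   10111101.11101000.01101100.00001001
Mask: 11111111.11111111.11111100.00000000
AND operation:
Net:  10111101.11101000.01101100.00000000
Network: 189.232.108.0/22


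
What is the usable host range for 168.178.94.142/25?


Network: 168.178.94.128
Broadcast: 168.178.94.255
First usable = network + 1
Last usable = broadcast - 1
Range: 168.178.94.129 to 168.178.94.254


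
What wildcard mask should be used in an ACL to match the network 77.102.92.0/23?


Subnet mask: 255.255.254.0
Wildcard = 255.255.255.255 - subnet mask
255 - 255 = 0
255 - 255 = 0
255 - 254 = 1
255 - 0 = 255
Wildcard: 0.0.1.255


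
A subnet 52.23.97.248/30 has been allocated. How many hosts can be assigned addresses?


Host bits = 32 - 30 = 2
Total addresses = 2^2 = 4
Usable = total - 2 (network and broadcast)
Usable hosts: 2


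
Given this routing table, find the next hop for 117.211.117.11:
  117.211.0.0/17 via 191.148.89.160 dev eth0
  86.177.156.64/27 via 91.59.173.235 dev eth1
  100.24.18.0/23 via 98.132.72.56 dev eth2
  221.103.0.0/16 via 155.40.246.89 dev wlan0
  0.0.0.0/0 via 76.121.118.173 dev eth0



Longest prefix match for 117.211.117.11:
  /17 117.211.0.0: MATCH
  /27 86.177.156.64: no
  /23 100.24.18.0: no
  /16 221.103.0.0: no
  /0 0.0.0.0: MATCH
Selected: next-hop 191.148.89.160 via eth0 (matched /17)


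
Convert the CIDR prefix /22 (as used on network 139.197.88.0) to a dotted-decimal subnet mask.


/22 means 22 network bits, 10 host bits
Binary: 11111111111111111111110000000000
Mask: 255.255.252.0


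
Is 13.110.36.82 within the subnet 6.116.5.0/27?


Subnet network: 6.116.5.0
Test IP AND mask: 13.110.36.64
No, 13.110.36.82 is not in 6.116.5.0/27


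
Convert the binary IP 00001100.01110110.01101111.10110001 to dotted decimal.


00001100 = 12
01110110 = 118
01101111 = 111
10110001 = 177
IP: 12.118.111.177


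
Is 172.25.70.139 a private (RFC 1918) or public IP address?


RFC 1918 private ranges:
  10.0.0.0/8 (10.0.0.0 - 10.255.255.255)
  172.16.0.0/12 (172.16.0.0 - 172.31.255.255)
  192.168.0.0/16 (192.168.0.0 - 192.168.255.255)
Private (in 172.16.0.0/12)


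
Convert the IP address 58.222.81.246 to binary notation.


58 = 00111010
222 = 11011110
81 = 01010001
246 = 11110110
Binary: 00111010.11011110.01010001.11110110


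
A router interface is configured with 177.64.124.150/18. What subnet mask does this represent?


/18 means 18 network bits, 14 host bits
Binary: 11111111111111111100000000000000
Mask: 255.255.192.0


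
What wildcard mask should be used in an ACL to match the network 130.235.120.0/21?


Subnet mask: 255.255.248.0
Wildcard = 255.255.255.255 - subnet mask
255 - 255 = 0
255 - 255 = 0
255 - 248 = 7
255 - 0 = 255
Wildcard: 0.0.7.255


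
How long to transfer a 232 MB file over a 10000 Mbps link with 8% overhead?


Effective throughput = 10000 * (1 - 8/100) = 9200 Mbps
File size in Mb = 232 * 8 = 1856 Mb
Time = 1856 / 9200
Time = 0.2017 seconds


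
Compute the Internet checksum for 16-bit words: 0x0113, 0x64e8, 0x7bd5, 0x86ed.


Sum all words (with carry folding):
+ 0x0113 = 0x0113
+ 0x64e8 = 0x65fb
+ 0x7bd5 = 0xe1d0
+ 0x86ed = 0x68be
One's complement: ~0x68be
Checksum = 0x9741


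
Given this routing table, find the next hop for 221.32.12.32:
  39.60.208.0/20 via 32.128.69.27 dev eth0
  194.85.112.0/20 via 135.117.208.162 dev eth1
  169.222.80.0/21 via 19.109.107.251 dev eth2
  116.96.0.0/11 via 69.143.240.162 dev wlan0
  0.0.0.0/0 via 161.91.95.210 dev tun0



Longest prefix match for 221.32.12.32:
  /20 39.60.208.0: no
  /20 194.85.112.0: no
  /21 169.222.80.0: no
  /11 116.96.0.0: no
  /0 0.0.0.0: MATCH
Selected: next-hop 161.91.95.210 via tun0 (matched /0)


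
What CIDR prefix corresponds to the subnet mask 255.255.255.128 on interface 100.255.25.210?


Binary: 11111111.11111111.11111111.10000000
Count leading 1s
Prefix: /25


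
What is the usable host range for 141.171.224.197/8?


Network: 141.0.0.0
Broadcast: 141.255.255.255
First usable = network + 1
Last usable = broadcast - 1
Range: 141.0.0.1 to 141.255.255.254


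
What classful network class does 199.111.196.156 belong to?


First octet: 199
Binary: 11000111
110xxxxx -> Class C (192-223)
Class C, default mask 255.255.255.0 (/24)


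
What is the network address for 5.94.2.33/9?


IP:   00000101.01011110.00000010.00100001
Mask: 11111111.10000000.00000000.00000000
AND operation:
Net:  00000101.00000000.00000000.00000000
Network: 5.0.0.0/9


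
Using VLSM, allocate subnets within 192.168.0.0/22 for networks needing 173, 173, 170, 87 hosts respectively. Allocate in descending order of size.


173 hosts -> /24 (254 usable): 192.168.0.0/24
173 hosts -> /24 (254 usable): 192.168.1.0/24
170 hosts -> /24 (254 usable): 192.168.2.0/24
87 hosts -> /25 (126 usable): 192.168.3.0/25
Allocation: 192.168.0.0/24 (173 hosts, 254 usable); 192.168.1.0/24 (173 hosts, 254 usable); 192.168.2.0/24 (170 hosts, 254 usable); 192.168.3.0/25 (87 hosts, 126 usable)


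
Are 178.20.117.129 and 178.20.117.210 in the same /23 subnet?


Mask: 255.255.254.0
178.20.117.129 AND mask = 178.20.116.0
178.20.117.210 AND mask = 178.20.116.0
Yes, same subnet (178.20.116.0)


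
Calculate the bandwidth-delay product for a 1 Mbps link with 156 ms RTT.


BDP = bandwidth * RTT
= 1 Mbps * 156 ms
= 1 * 1e6 * 156 / 1000 bits
= 156000 bits
= 19500 bytes
= 19.043 KB
BDP = 156000 bits (19500 bytes)


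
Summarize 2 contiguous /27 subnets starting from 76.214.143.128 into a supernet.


Original prefix: /27
Number of subnets: 2 = 2^1
New prefix = 27 - 1 = 26
Supernet: 76.214.143.128/26


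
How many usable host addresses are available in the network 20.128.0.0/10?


Host bits = 32 - 10 = 22
Total addresses = 2^22 = 4194304
Usable = total - 2 (network and broadcast)
Usable hosts: 4194302


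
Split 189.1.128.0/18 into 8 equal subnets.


New prefix = 18 + 3 = 21
Each subnet has 2048 addresses
  189.1.128.0/21
  189.1.136.0/21
  189.1.144.0/21
  189.1.152.0/21
  189.1.160.0/21
  189.1.168.0/21
  189.1.176.0/21
  189.1.184.0/21
Subnets: 189.1.128.0/21, 189.1.136.0/21, 189.1.144.0/21, 189.1.152.0/21, 189.1.160.0/21, 189.1.168.0/21, 189.1.176.0/21, 189.1.184.0/21


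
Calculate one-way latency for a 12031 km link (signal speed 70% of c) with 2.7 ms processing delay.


Speed = 0.7 * 3e5 km/s = 210000 km/s
Propagation delay = 12031 / 210000 = 0.0573 s = 57.2905 ms
Processing delay = 2.7 ms
Total one-way latency = 59.9905 ms


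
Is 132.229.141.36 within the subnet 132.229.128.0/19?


Subnet network: 132.229.128.0
Test IP AND mask: 132.229.128.0
Yes, 132.229.141.36 is in 132.229.128.0/19


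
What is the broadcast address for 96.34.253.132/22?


Network: 96.34.252.0/22
Host bits = 10
Set all host bits to 1:
Broadcast: 96.34.255.255


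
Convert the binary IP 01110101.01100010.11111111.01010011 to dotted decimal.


01110101 = 117
01100010 = 98
11111111 = 255
01010011 = 83
IP: 117.98.255.83


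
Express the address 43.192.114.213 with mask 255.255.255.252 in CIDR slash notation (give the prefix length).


Binary: 11111111.11111111.11111111.11111100
Count leading 1s
Prefix: /30


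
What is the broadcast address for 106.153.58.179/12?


Network: 106.144.0.0/12
Host bits = 20
Set all host bits to 1:
Broadcast: 106.159.255.255


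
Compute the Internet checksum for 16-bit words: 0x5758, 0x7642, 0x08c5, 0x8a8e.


Sum all words (with carry folding):
+ 0x5758 = 0x5758
+ 0x7642 = 0xcd9a
+ 0x08c5 = 0xd65f
+ 0x8a8e = 0x60ee
One's complement: ~0x60ee
Checksum = 0x9f11


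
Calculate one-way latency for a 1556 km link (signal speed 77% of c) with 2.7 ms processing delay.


Speed = 0.77 * 3e5 km/s = 231000 km/s
Propagation delay = 1556 / 231000 = 0.0067 s = 6.7359 ms
Processing delay = 2.7 ms
Total one-way latency = 9.4359 ms


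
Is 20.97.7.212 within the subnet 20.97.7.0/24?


Subnet network: 20.97.7.0
Test IP AND mask: 20.97.7.0
Yes, 20.97.7.212 is in 20.97.7.0/24


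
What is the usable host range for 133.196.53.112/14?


Network: 133.196.0.0
Broadcast: 133.199.255.255
First usable = network + 1
Last usable = broadcast - 1
Range: 133.196.0.1 to 133.199.255.254


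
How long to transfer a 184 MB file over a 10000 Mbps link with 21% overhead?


Effective throughput = 10000 * (1 - 21/100) = 7900 Mbps
File size in Mb = 184 * 8 = 1472 Mb
Time = 1472 / 7900
Time = 0.1863 seconds


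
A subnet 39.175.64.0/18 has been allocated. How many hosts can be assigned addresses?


Host bits = 32 - 18 = 14
Total addresses = 2^14 = 16384
Usable = total - 2 (network and broadcast)
Usable hosts: 16382


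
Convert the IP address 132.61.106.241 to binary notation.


132 = 10000100
61 = 00111101
106 = 01101010
241 = 11110001
Binary: 10000100.00111101.01101010.11110001


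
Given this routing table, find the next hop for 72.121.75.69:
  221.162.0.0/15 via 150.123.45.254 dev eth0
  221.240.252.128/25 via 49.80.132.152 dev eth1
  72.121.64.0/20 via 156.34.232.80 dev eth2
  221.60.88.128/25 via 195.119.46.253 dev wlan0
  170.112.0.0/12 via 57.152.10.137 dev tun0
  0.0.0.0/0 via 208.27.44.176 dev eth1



Longest prefix match for 72.121.75.69:
  /15 221.162.0.0: no
  /25 221.240.252.128: no
  /20 72.121.64.0: MATCH
  /25 221.60.88.128: no
  /12 170.112.0.0: no
  /0 0.0.0.0: MATCH
Selected: next-hop 156.34.232.80 via eth2 (matched /20)


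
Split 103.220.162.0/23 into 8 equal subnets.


New prefix = 23 + 3 = 26
Each subnet has 64 addresses
  103.220.162.0/26
  103.220.162.64/26
  103.220.162.128/26
  103.220.162.192/26
  103.220.163.0/26
  103.220.163.64/26
  103.220.163.128/26
  103.220.163.192/26
Subnets: 103.220.162.0/26, 103.220.162.64/26, 103.220.162.128/26, 103.220.162.192/26, 103.220.163.0/26, 103.220.163.64/26, 103.220.163.128/26, 103.220.163.192/26


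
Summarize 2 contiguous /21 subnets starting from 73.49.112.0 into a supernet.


Original prefix: /21
Number of subnets: 2 = 2^1
New prefix = 21 - 1 = 20
Supernet: 73.49.112.0/20


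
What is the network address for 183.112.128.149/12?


IP:   10110111.01110000.10000000.10010101
Mask: 11111111.11110000.00000000.00000000
AND operation:
Net:  10110111.01110000.00000000.00000000
Network: 183.112.0.0/12


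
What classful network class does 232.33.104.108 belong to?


First octet: 232
Binary: 11101000
1110xxxx -> Class D (224-239)
Class D (multicast), default mask N/A


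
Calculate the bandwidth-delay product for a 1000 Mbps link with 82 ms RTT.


BDP = bandwidth * RTT
= 1000 Mbps * 82 ms
= 1000 * 1e6 * 82 / 1000 bits
= 82000000 bits
= 10250000 bytes
= 10009.7656 KB
BDP = 82000000 bits (10250000 bytes)


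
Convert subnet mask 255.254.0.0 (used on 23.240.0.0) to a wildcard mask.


Subnet mask: 255.254.0.0
Wildcard = 255.255.255.255 - subnet mask
255 - 255 = 0
255 - 254 = 1
255 - 0 = 255
255 - 0 = 255
Wildcard: 0.1.255.255


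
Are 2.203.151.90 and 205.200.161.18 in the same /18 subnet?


Mask: 255.255.192.0
2.203.151.90 AND mask = 2.203.128.0
205.200.161.18 AND mask = 205.200.128.0
No, different subnets (2.203.128.0 vs 205.200.128.0)


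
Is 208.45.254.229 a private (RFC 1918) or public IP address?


RFC 1918 private ranges:
  10.0.0.0/8 (10.0.0.0 - 10.255.255.255)
  172.16.0.0/12 (172.16.0.0 - 172.31.255.255)
  192.168.0.0/16 (192.168.0.0 - 192.168.255.255)
Public (not in any RFC 1918 range)


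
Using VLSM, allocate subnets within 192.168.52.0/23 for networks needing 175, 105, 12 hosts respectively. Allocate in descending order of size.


175 hosts -> /24 (254 usable): 192.168.52.0/24
105 hosts -> /25 (126 usable): 192.168.53.0/25
12 hosts -> /28 (14 usable): 192.168.53.128/28
Allocation: 192.168.52.0/24 (175 hosts, 254 usable); 192.168.53.0/25 (105 hosts, 126 usable); 192.168.53.128/28 (12 hosts, 14 usable)


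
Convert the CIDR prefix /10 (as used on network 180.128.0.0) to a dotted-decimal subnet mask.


/10 means 10 network bits, 22 host bits
Binary: 11111111110000000000000000000000
Mask: 255.192.0.0


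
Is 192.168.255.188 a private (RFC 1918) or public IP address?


RFC 1918 private ranges:
  10.0.0.0/8 (10.0.0.0 - 10.255.255.255)
  172.16.0.0/12 (172.16.0.0 - 172.31.255.255)
  192.168.0.0/16 (192.168.0.0 - 192.168.255.255)
Private (in 192.168.0.0/16)


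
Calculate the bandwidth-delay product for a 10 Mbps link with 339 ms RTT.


BDP = bandwidth * RTT
= 10 Mbps * 339 ms
= 10 * 1e6 * 339 / 1000 bits
= 3390000 bits
= 423750 bytes
= 413.8184 KB
BDP = 3390000 bits (423750 bytes)


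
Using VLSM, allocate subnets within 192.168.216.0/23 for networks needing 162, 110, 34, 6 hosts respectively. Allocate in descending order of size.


162 hosts -> /24 (254 usable): 192.168.216.0/24
110 hosts -> /25 (126 usable): 192.168.217.0/25
34 hosts -> /26 (62 usable): 192.168.217.128/26
6 hosts -> /29 (6 usable): 192.168.217.192/29
Allocation: 192.168.216.0/24 (162 hosts, 254 usable); 192.168.217.0/25 (110 hosts, 126 usable); 192.168.217.128/26 (34 hosts, 62 usable); 192.168.217.192/29 (6 hosts, 6 usable)


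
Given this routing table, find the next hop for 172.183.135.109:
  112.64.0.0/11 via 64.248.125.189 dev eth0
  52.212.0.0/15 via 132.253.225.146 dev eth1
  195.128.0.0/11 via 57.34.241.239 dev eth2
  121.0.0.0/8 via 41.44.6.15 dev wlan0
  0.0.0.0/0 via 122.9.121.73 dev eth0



Longest prefix match for 172.183.135.109:
  /11 112.64.0.0: no
  /15 52.212.0.0: no
  /11 195.128.0.0: no
  /8 121.0.0.0: no
  /0 0.0.0.0: MATCH
Selected: next-hop 122.9.121.73 via eth0 (matched /0)


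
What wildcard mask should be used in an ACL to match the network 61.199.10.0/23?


Subnet mask: 255.255.254.0
Wildcard = 255.255.255.255 - subnet mask
255 - 255 = 0
255 - 255 = 0
255 - 254 = 1
255 - 0 = 255
Wildcard: 0.0.1.255


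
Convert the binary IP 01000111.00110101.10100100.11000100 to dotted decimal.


01000111 = 71
00110101 = 53
10100100 = 164
11000100 = 196
IP: 71.53.164.196


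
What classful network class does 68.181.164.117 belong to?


First octet: 68
Binary: 01000100
0xxxxxxx -> Class A (1-126)
Class A, default mask 255.0.0.0 (/8)


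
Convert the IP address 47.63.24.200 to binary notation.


47 = 00101111
63 = 00111111
24 = 00011000
200 = 11001000
Binary: 00101111.00111111.00011000.11001000


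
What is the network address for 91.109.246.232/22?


IP:   01011011.01101101.11110110.11101000
Mask: 11111111.11111111.11111100.00000000
AND operation:
Net:  01011011.01101101.11110100.00000000
Network: 91.109.244.0/22


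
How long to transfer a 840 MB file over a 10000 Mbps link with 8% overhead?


Effective throughput = 10000 * (1 - 8/100) = 9200 Mbps
File size in Mb = 840 * 8 = 6720 Mb
Time = 6720 / 9200
Time = 0.7304 seconds


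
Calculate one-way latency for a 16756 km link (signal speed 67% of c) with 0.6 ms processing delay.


Speed = 0.67 * 3e5 km/s = 201000 km/s
Propagation delay = 16756 / 201000 = 0.0834 s = 83.3632 ms
Processing delay = 0.6 ms
Total one-way latency = 83.9632 ms


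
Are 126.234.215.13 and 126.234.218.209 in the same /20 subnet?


Mask: 255.255.240.0
126.234.215.13 AND mask = 126.234.208.0
126.234.218.209 AND mask = 126.234.208.0
Yes, same subnet (126.234.208.0)


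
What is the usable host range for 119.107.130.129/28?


Network: 119.107.130.128
Broadcast: 119.107.130.143
First usable = network + 1
Last usable = broadcast - 1
Range: 119.107.130.129 to 119.107.130.142


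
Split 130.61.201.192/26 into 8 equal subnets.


New prefix = 26 + 3 = 29
Each subnet has 8 addresses
  130.61.201.192/29
  130.61.201.200/29
  130.61.201.208/29
  130.61.201.216/29
  130.61.201.224/29
  130.61.201.232/29
  130.61.201.240/29
  130.61.201.248/29
Subnets: 130.61.201.192/29, 130.61.201.200/29, 130.61.201.208/29, 130.61.201.216/29, 130.61.201.224/29, 130.61.201.232/29, 130.61.201.240/29, 130.61.201.248/29


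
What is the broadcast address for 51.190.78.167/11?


Network: 51.160.0.0/11
Host bits = 21
Set all host bits to 1:
Broadcast: 51.191.255.255


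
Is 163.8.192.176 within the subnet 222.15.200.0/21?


Subnet network: 222.15.200.0
Test IP AND mask: 163.8.192.0
No, 163.8.192.176 is not in 222.15.200.0/21


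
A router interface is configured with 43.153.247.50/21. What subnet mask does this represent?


/21 means 21 network bits, 11 host bits
Binary: 11111111111111111111100000000000
Mask: 255.255.248.0


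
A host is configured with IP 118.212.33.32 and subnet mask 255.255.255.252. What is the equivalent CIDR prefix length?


Binary: 11111111.11111111.11111111.11111100
Count leading 1s
Prefix: /30


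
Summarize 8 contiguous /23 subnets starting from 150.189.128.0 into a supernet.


Original prefix: /23
Number of subnets: 8 = 2^3
New prefix = 23 - 3 = 20
Supernet: 150.189.128.0/20


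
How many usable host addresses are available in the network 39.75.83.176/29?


Host bits = 32 - 29 = 3
Total addresses = 2^3 = 8
Usable = total - 2 (network and broadcast)
Usable hosts: 6


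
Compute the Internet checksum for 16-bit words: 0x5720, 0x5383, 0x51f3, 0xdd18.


Sum all words (with carry folding):
+ 0x5720 = 0x5720
+ 0x5383 = 0xaaa3
+ 0x51f3 = 0xfc96
+ 0xdd18 = 0xd9af
One's complement: ~0xd9af
Checksum = 0x2650


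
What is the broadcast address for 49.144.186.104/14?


Network: 49.144.0.0/14
Host bits = 18
Set all host bits to 1:
Broadcast: 49.147.255.255


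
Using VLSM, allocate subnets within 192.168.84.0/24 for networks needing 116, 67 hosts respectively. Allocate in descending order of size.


116 hosts -> /25 (126 usable): 192.168.84.0/25
67 hosts -> /25 (126 usable): 192.168.84.128/25
Allocation: 192.168.84.0/25 (116 hosts, 126 usable); 192.168.84.128/25 (67 hosts, 126 usable)


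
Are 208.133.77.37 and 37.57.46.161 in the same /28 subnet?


Mask: 255.255.255.240
208.133.77.37 AND mask = 208.133.77.32
37.57.46.161 AND mask = 37.57.46.160
No, different subnets (208.133.77.32 vs 37.57.46.160)


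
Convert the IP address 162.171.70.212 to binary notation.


162 = 10100010
171 = 10101011
70 = 01000110
212 = 11010100
Binary: 10100010.10101011.01000110.11010100


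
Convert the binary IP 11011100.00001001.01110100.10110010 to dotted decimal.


11011100 = 220
00001001 = 9
01110100 = 116
10110010 = 178
IP: 220.9.116.178


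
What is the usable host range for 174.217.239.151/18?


Network: 174.217.192.0
Broadcast: 174.217.255.255
First usable = network + 1
Last usable = broadcast - 1
Range: 174.217.192.1 to 174.217.255.254


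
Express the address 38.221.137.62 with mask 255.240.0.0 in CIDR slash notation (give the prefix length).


Binary: 11111111.11110000.00000000.00000000
Count leading 1s
Prefix: /12


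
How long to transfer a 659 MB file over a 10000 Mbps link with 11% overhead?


Effective throughput = 10000 * (1 - 11/100) = 8900 Mbps
File size in Mb = 659 * 8 = 5272 Mb
Time = 5272 / 8900
Time = 0.5924 seconds


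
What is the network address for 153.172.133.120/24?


IP:   10011001.10101100.10000101.01111000
Mask: 11111111.11111111.11111111.00000000
AND operation:
Net:  10011001.10101100.10000101.00000000
Network: 153.172.133.0/24


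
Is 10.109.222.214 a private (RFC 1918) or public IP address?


RFC 1918 private ranges:
  10.0.0.0/8 (10.0.0.0 - 10.255.255.255)
  172.16.0.0/12 (172.16.0.0 - 172.31.255.255)
  192.168.0.0/16 (192.168.0.0 - 192.168.255.255)
Private (in 10.0.0.0/8)


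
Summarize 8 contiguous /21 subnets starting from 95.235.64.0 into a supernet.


Original prefix: /21
Number of subnets: 8 = 2^3
New prefix = 21 - 3 = 18
Supernet: 95.235.64.0/18


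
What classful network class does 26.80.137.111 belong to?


First octet: 26
Binary: 00011010
0xxxxxxx -> Class A (1-126)
Class A, default mask 255.0.0.0 (/8)


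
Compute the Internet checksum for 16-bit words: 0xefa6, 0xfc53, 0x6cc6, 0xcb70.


Sum all words (with carry folding):
+ 0xefa6 = 0xefa6
+ 0xfc53 = 0xebfa
+ 0x6cc6 = 0x58c1
+ 0xcb70 = 0x2432
One's complement: ~0x2432
Checksum = 0xdbcd


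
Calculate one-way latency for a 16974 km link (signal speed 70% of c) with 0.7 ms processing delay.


Speed = 0.7 * 3e5 km/s = 210000 km/s
Propagation delay = 16974 / 210000 = 0.0808 s = 80.8286 ms
Processing delay = 0.7 ms
Total one-way latency = 81.5286 ms


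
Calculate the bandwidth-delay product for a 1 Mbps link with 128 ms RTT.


BDP = bandwidth * RTT
= 1 Mbps * 128 ms
= 1 * 1e6 * 128 / 1000 bits
= 128000 bits
= 16000 bytes
= 15.625 KB
BDP = 128000 bits (16000 bytes)


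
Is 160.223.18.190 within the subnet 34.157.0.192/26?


Subnet network: 34.157.0.192
Test IP AND mask: 160.223.18.128
No, 160.223.18.190 is not in 34.157.0.192/26


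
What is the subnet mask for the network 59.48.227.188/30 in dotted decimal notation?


/30 means 30 network bits, 2 host bits
Binary: 11111111111111111111111111111100
Mask: 255.255.255.252


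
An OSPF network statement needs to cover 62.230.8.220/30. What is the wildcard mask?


Subnet mask: 255.255.255.252
Wildcard = 255.255.255.255 - subnet mask
255 - 255 = 0
255 - 255 = 0
255 - 255 = 0
255 - 252 = 3
Wildcard: 0.0.0.3


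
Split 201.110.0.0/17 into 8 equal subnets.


New prefix = 17 + 3 = 20
Each subnet has 4096 addresses
  201.110.0.0/20
  201.110.16.0/20
  201.110.32.0/20
  201.110.48.0/20
  201.110.64.0/20
  201.110.80.0/20
  201.110.96.0/20
  201.110.112.0/20
Subnets: 201.110.0.0/20, 201.110.16.0/20, 201.110.32.0/20, 201.110.48.0/20, 201.110.64.0/20, 201.110.80.0/20, 201.110.96.0/20, 201.110.112.0/20


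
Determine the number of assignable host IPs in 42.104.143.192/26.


Host bits = 32 - 26 = 6
Total addresses = 2^6 = 64
Usable = total - 2 (network and broadcast)
Usable hosts: 62


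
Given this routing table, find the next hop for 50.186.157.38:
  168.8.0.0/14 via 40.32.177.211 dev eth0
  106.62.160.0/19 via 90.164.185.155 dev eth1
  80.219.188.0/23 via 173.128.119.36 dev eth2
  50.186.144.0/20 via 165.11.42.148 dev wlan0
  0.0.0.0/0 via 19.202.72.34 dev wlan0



Longest prefix match for 50.186.157.38:
  /14 168.8.0.0: no
  /19 106.62.160.0: no
  /23 80.219.188.0: no
  /20 50.186.144.0: MATCH
  /0 0.0.0.0: MATCH
Selected: next-hop 165.11.42.148 via wlan0 (matched /20)


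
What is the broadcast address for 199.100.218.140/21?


Network: 199.100.216.0/21
Host bits = 11
Set all host bits to 1:
Broadcast: 199.100.223.255


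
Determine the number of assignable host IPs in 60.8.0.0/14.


Host bits = 32 - 14 = 18
Total addresses = 2^18 = 262144
Usable = total - 2 (network and broadcast)
Usable hosts: 262142


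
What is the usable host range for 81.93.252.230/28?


Network: 81.93.252.224
Broadcast: 81.93.252.239
First usable = network + 1
Last usable = broadcast - 1
Range: 81.93.252.225 to 81.93.252.238


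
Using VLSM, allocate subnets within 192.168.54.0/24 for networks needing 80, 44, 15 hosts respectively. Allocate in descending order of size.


80 hosts -> /25 (126 usable): 192.168.54.0/25
44 hosts -> /26 (62 usable): 192.168.54.128/26
15 hosts -> /27 (30 usable): 192.168.54.192/27
Allocation: 192.168.54.0/25 (80 hosts, 126 usable); 192.168.54.128/26 (44 hosts, 62 usable); 192.168.54.192/27 (15 hosts, 30 usable)


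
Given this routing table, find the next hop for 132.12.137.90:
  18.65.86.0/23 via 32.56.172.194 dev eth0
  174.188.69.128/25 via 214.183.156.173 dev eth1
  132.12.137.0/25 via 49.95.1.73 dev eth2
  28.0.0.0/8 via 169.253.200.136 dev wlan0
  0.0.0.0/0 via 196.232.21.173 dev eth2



Longest prefix match for 132.12.137.90:
  /23 18.65.86.0: no
  /25 174.188.69.128: no
  /25 132.12.137.0: MATCH
  /8 28.0.0.0: no
  /0 0.0.0.0: MATCH
Selected: next-hop 49.95.1.73 via eth2 (matched /25)


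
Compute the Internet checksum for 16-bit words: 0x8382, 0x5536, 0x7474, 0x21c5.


Sum all words (with carry folding):
+ 0x8382 = 0x8382
+ 0x5536 = 0xd8b8
+ 0x7474 = 0x4d2d
+ 0x21c5 = 0x6ef2
One's complement: ~0x6ef2
Checksum = 0x910d


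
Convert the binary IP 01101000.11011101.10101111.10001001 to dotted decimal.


01101000 = 104
11011101 = 221
10101111 = 175
10001001 = 137
IP: 104.221.175.137


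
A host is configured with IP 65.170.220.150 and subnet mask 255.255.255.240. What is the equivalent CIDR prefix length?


Binary: 11111111.11111111.11111111.11110000
Count leading 1s
Prefix: /28


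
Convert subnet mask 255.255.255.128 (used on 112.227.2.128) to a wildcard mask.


Subnet mask: 255.255.255.128
Wildcard = 255.255.255.255 - subnet mask
255 - 255 = 0
255 - 255 = 0
255 - 255 = 0
255 - 128 = 127
Wildcard: 0.0.0.127


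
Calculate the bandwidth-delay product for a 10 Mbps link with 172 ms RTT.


BDP = bandwidth * RTT
= 10 Mbps * 172 ms
= 10 * 1e6 * 172 / 1000 bits
= 1720000 bits
= 215000 bytes
= 209.9609 KB
BDP = 1720000 bits (215000 bytes)


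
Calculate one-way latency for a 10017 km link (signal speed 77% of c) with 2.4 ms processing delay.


Speed = 0.77 * 3e5 km/s = 231000 km/s
Propagation delay = 10017 / 231000 = 0.0434 s = 43.3636 ms
Processing delay = 2.4 ms
Total one-way latency = 45.7636 ms


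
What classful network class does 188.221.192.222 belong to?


First octet: 188
Binary: 10111100
10xxxxxx -> Class B (128-191)
Class B, default mask 255.255.0.0 (/16)


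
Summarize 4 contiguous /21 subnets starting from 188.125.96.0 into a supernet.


Original prefix: /21
Number of subnets: 4 = 2^2
New prefix = 21 - 2 = 19
Supernet: 188.125.96.0/19


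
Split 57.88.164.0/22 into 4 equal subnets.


New prefix = 22 + 2 = 24
Each subnet has 256 addresses
  57.88.164.0/24
  57.88.165.0/24
  57.88.166.0/24
  57.88.167.0/24
Subnets: 57.88.164.0/24, 57.88.165.0/24, 57.88.166.0/24, 57.88.167.0/24


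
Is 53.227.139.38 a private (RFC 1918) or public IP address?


RFC 1918 private ranges:
  10.0.0.0/8 (10.0.0.0 - 10.255.255.255)
  172.16.0.0/12 (172.16.0.0 - 172.31.255.255)
  192.168.0.0/16 (192.168.0.0 - 192.168.255.255)
Public (not in any RFC 1918 range)


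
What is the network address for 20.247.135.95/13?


IP:   00010100.11110111.10000111.01011111
Mask: 11111111.11111000.00000000.00000000
AND operation:
Net:  00010100.11110000.00000000.00000000
Network: 20.240.0.0/13


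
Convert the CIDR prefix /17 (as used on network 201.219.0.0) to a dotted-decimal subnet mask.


/17 means 17 network bits, 15 host bits
Binary: 11111111111111111000000000000000
Mask: 255.255.128.0


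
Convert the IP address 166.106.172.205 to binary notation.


166 = 10100110
106 = 01101010
172 = 10101100
205 = 11001101
Binary: 10100110.01101010.10101100.11001101


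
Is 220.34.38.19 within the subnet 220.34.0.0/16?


Subnet network: 220.34.0.0
Test IP AND mask: 220.34.0.0
Yes, 220.34.38.19 is in 220.34.0.0/16


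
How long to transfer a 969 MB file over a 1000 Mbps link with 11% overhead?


Effective throughput = 1000 * (1 - 11/100) = 890 Mbps
File size in Mb = 969 * 8 = 7752 Mb
Time = 7752 / 890
Time = 8.7101 seconds
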